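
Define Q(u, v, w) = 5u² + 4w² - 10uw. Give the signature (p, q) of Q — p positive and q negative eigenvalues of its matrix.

(1, 1)

Write A = [[5, 0, -5], [0, 0, 0], [-5, 0, 4]].
Congruent diagonalization of A (simultaneous row and column reduction) yields pivots 5, 0, -1.
So there are 1 positive, 1 negative, 1 zero pivots.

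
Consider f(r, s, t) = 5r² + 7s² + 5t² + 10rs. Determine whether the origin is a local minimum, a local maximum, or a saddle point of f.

local minimum

The Hessian at the origin is H = [[10, 10, 0], [10, 14, 0], [0, 0, 10]].
Row-reducing H symmetrically gives the diagonal entries 10, 4, 10.
Counting signs: 3 positive.
H is positive definite, so the origin is a strict local minimum.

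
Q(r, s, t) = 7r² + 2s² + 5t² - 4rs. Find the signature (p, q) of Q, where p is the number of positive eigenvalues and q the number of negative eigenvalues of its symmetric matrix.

The associated matrix is A = [[7, -2, 0], [-2, 2, 0], [0, 0, 5]].
Congruent diagonalization of A (simultaneous row and column reduction) yields pivots 7, 10/7, 5.
Counting signs: 3 positive.

(3, 0)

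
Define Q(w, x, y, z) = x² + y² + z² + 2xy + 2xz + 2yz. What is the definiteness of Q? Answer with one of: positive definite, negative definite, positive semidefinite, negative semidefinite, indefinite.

Write A = [[0, 0, 0, 0], [0, 1, 1, 1], [0, 1, 1, 1], [0, 1, 1, 1]].
Congruent diagonalization of A (simultaneous row and column reduction) yields pivots 0, 1, 0, 0.
So there are 1 positive, 3 zero pivots.
Hence Q is positive semidefinite.

positive semidefinite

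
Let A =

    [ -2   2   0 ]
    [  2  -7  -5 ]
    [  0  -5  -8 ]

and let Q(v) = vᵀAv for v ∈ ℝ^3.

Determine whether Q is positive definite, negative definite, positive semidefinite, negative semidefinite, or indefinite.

negative definite

An LDLᵀ factorisation of A has diagonal entries -2, -5, -3.
Counting signs: 3 negative.
Hence Q is negative definite.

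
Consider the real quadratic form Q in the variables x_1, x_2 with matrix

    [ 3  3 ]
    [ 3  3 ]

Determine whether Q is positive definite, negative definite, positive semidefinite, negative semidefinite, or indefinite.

positive semidefinite

Congruent diagonalization of A (simultaneous row and column reduction) yields pivots 3, 0.
Counting signs: 1 positive, 1 zero.
Hence Q is positive semidefinite.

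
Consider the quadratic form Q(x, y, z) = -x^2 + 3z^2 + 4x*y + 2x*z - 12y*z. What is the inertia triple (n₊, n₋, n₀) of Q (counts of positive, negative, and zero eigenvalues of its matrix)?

(1, 1, 1)

The associated matrix is A = [[-1, 2, 1], [2, 0, -6], [1, -6, 3]].
Row-reducing A symmetrically gives the diagonal entries -1, 4, 0.
Counting signs: 1 positive, 1 negative, 1 zero.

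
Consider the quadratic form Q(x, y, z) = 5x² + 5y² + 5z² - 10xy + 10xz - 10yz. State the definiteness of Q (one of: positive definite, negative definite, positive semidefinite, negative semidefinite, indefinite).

positive semidefinite

The symmetric matrix is A = [[5, -5, 5], [-5, 5, -5], [5, -5, 5]].
Row-reducing A symmetrically gives the diagonal entries 5, 0, 0.
That gives 1 positive, 2 zero pivots.
Hence Q is positive semidefinite.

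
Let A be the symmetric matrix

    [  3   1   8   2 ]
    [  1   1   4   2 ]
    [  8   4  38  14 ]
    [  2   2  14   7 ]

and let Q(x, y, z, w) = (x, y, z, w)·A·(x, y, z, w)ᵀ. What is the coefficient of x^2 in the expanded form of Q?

3

The coefficient of x^2 is the diagonal entry A[1,1] = 3.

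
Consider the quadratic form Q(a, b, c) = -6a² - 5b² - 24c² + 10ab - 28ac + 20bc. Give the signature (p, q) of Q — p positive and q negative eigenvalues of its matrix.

(1, 2)

Write A = [[-6, 5, -14], [5, -5, 10], [-14, 10, -24]].
Row-reducing A symmetrically gives the diagonal entries -6, -5/6, 12.
So there are 1 positive, 2 negative pivots.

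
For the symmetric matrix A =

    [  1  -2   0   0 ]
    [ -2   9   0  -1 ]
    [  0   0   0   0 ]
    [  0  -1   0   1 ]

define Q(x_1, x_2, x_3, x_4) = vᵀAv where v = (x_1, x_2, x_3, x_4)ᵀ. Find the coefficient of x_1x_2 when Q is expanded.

-4

The coefficient of x_1x_2 is A[1,2] + A[2,1] = 2·(-2) = -4.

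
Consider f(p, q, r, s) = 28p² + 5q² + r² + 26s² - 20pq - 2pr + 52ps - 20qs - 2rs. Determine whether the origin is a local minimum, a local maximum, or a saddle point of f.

local minimum

The Hessian at the origin is H = [[56, -20, -2, 52], [-20, 10, 0, -20], [-2, 0, 2, -2], [52, -20, -2, 52]].
Symmetric row and column elimination reduces H to a congruent diagonal form with pivots 56, 20/7, 7/4, 20/7.
Counting signs: 4 positive.
H is positive definite, so the origin is a strict local minimum.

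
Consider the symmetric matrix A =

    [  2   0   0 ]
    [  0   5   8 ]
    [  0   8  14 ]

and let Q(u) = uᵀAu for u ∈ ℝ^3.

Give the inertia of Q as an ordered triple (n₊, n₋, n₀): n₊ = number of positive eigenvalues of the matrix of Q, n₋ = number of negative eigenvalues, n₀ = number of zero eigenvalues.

(3, 0, 0)

Applying the same elementary operations to the rows and columns of A produces a congruent diagonal matrix with entries 2, 5, 6/5.
That gives 3 positive pivots.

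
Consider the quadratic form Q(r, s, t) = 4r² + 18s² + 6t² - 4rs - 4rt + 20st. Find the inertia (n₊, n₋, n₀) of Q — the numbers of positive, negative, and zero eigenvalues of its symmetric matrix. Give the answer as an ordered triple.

(3, 0, 0)

The symmetric matrix is A = [[4, -2, -2], [-2, 18, 10], [-2, 10, 6]].
Symmetric row and column elimination reduces A to a congruent diagonal form with pivots 4, 17, 4/17.
Counting signs: 3 positive.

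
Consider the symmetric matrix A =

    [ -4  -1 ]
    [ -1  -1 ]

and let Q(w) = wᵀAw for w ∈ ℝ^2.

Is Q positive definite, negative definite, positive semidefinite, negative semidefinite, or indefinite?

Leading principal minors: Δ_1 = -4, Δ_2 = 3.
The signs alternate starting with Δ_1 < 0, so by Sylvester's criterion Q is negative definite.

negative definite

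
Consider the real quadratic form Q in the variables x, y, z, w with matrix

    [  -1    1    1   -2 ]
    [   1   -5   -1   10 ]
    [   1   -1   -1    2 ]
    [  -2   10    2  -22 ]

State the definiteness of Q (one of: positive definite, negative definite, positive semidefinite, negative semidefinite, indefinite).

negative semidefinite

Applying the same elementary operations to the rows and columns of A produces a congruent diagonal matrix with entries -1, -4, 0, -2.
Counting signs: 3 negative, 1 zero.
Hence Q is negative semidefinite.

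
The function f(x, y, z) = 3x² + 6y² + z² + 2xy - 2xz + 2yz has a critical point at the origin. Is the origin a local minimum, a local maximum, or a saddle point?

The Hessian at the origin is H = [[6, 2, -2], [2, 12, 2], [-2, 2, 2]].
Symmetric row and column elimination reduces H to a congruent diagonal form with pivots 6, 34/3, 12/17.
So there are 3 positive pivots.
H is positive definite, so the origin is a strict local minimum.

local minimum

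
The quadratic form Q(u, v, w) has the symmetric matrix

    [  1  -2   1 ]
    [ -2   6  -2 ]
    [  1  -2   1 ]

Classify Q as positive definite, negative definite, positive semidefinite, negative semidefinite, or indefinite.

Symmetric row and column elimination reduces A to a congruent diagonal form with pivots 1, 2, 0.
So there are 2 positive, 1 zero pivots.
Hence Q is positive semidefinite.

positive semidefinite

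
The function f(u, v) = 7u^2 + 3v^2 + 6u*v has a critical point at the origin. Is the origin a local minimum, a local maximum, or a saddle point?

The Hessian at the origin is H = [[14, 6], [6, 6]].
det H = 14·6 − (6)² = 48 > 0 and H[1,1] = 14 > 0, so H is positive definite.
Therefore the origin is a local minimum.

local minimum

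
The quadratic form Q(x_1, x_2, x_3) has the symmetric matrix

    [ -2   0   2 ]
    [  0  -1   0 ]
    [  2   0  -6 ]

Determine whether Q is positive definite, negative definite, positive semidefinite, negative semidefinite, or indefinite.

negative definite

Applying the same elementary operations to the rows and columns of A produces a congruent diagonal matrix with entries -2, -1, -4.
Counting signs: 3 negative.
Hence Q is negative definite.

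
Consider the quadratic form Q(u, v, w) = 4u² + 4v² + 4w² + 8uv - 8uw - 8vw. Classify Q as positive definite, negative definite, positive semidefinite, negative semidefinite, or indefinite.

positive semidefinite

The associated matrix is A = [[4, 4, -4], [4, 4, -4], [-4, -4, 4]].
Symmetric row and column elimination reduces A to a congruent diagonal form with pivots 4, 0, 0.
That gives 1 positive, 2 zero pivots.
Hence Q is positive semidefinite.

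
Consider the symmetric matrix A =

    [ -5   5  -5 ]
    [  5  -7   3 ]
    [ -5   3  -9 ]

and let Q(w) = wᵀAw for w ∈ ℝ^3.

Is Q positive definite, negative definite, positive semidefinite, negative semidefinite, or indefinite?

negative definite

Leading principal minors: Δ_1 = -5, Δ_2 = 10, Δ_3 = -20.
The signs alternate starting with Δ_1 < 0, so by Sylvester's criterion Q is negative definite.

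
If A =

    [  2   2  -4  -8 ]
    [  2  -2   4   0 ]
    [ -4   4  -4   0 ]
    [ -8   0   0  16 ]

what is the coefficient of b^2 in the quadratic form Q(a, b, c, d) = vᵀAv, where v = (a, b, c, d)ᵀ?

The coefficient of b^2 is the diagonal entry A[2,2] = -2.

-2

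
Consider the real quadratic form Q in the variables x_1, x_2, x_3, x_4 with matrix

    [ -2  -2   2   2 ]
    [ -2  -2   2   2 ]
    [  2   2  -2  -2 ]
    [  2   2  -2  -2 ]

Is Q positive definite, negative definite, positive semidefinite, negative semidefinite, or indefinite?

negative semidefinite

Congruent diagonalization of A (simultaneous row and column reduction) yields pivots -2, 0, 0, 0.
So there are 1 negative, 3 zero pivots.
Hence Q is negative semidefinite.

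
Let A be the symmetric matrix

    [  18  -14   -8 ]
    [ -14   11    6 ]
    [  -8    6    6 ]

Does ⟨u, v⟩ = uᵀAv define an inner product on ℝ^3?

yes

Leading principal minors: Δ_1 = 18, Δ_2 = 2, Δ_3 = 4.
All leading principal minors are positive, so by Sylvester's criterion Q is positive definite.
⟨·,·⟩ is an inner product exactly when A is positive definite.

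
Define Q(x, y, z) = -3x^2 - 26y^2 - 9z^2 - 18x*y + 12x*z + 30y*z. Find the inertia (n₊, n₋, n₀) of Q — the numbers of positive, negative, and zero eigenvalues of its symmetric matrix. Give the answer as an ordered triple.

The associated matrix is A = [[-3, -9, 6], [-9, -26, 15], [6, 15, -9]].
Applying the same elementary operations to the rows and columns of A produces a congruent diagonal matrix with entries -3, 1, -6.
Counting signs: 1 positive, 2 negative.

(1, 2, 0)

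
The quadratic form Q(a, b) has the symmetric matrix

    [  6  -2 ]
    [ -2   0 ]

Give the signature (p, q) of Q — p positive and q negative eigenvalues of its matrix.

(1, 1)

Row-reducing A symmetrically gives the diagonal entries 6, -2/3.
That gives 1 positive, 1 negative pivots.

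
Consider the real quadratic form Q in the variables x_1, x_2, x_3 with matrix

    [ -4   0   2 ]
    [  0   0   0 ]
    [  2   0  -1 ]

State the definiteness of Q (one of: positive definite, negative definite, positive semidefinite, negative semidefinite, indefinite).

negative semidefinite

Congruent diagonalization of A (simultaneous row and column reduction) yields pivots -4, 0, 0.
So there are 1 negative, 2 zero pivots.
Hence Q is negative semidefinite.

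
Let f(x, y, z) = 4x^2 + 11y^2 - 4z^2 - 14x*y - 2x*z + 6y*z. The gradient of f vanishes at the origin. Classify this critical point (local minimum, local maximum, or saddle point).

The Hessian at the origin is H = [[8, -14, -2], [-14, 22, 6], [-2, 6, -8]].
Row-reducing H symmetrically gives the diagonal entries 8, -5/2, -6.
Counting signs: 1 positive, 2 negative.
H is indefinite, so the origin is a saddle point.

saddle point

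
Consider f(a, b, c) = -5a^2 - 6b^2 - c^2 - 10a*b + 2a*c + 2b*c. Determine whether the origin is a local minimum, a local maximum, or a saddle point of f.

The Hessian at the origin is H = [[-10, -10, 2], [-10, -12, 2], [2, 2, -2]].
Symmetric row and column elimination reduces H to a congruent diagonal form with pivots -10, -2, -8/5.
So there are 3 negative pivots.
H is negative definite, so the origin is a strict local maximum.

local maximum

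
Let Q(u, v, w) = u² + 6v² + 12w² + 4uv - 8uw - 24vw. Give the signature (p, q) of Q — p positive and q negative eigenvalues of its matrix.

(2, 1)

The symmetric matrix is A = [[1, 2, -4], [2, 6, -12], [-4, -12, 12]].
Symmetric row and column elimination reduces A to a congruent diagonal form with pivots 1, 2, -12.
So there are 2 positive, 1 negative pivots.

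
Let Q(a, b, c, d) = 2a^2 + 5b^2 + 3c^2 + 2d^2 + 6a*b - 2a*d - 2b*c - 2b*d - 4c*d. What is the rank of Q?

3

The symmetric matrix is A = [[2, 3, 0, -1], [3, 5, -1, -1], [0, -1, 3, -2], [-1, -1, -2, 2]].
Applying the same elementary operations to the rows and columns of A produces a congruent diagonal matrix with entries 2, 1/2, 1, 0.
So there are 3 positive, 1 zero pivots.
The rank is the number of nonzero pivots: 3.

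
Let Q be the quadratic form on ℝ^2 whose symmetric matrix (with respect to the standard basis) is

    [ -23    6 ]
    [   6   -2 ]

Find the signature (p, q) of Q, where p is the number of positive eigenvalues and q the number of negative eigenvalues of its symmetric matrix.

An LDLᵀ factorisation of A has diagonal entries -23, -10/23.
Counting signs: 2 negative.

(0, 2)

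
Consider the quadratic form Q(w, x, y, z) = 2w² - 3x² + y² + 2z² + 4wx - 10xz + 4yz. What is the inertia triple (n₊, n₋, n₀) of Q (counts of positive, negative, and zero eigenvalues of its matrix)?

(3, 1, 0)

Write A = [[2, 2, 0, 0], [2, -3, 0, -5], [0, 0, 1, 2], [0, -5, 2, 2]].
Symmetric row and column elimination reduces A to a congruent diagonal form with pivots 2, -5, 1, 3.
So there are 3 positive, 1 negative pivots.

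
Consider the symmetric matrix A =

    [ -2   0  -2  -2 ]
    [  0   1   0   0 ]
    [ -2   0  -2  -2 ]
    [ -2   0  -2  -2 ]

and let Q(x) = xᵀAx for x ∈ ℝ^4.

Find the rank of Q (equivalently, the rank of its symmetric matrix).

Congruent diagonalization of A (simultaneous row and column reduction) yields pivots -2, 1, 0, 0.
So there are 1 positive, 1 negative, 2 zero pivots.
The rank is the number of nonzero pivots: 2.

2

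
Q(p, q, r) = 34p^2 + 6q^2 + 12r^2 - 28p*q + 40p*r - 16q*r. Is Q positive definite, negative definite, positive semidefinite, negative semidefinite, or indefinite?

positive semidefinite

The associated matrix is A = [[34, -14, 20], [-14, 6, -8], [20, -8, 12]].
Congruent diagonalization of A (simultaneous row and column reduction) yields pivots 34, 4/17, 0.
Counting signs: 2 positive, 1 zero.
Hence Q is positive semidefinite.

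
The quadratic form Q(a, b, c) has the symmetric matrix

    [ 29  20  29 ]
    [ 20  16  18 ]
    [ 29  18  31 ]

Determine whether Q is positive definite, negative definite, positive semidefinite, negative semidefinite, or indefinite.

positive definite

Leading principal minors: Δ_1 = 29, Δ_2 = 64, Δ_3 = 12.
All leading principal minors are positive, so by Sylvester's criterion Q is positive definite.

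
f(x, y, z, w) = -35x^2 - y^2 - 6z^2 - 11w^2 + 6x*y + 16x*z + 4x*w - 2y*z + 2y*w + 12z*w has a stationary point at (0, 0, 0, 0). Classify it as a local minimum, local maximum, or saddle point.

The Hessian at the origin is H = [[-70, 6, 16, 4], [6, -2, -2, 2], [16, -2, -12, 12], [4, 2, 12, -22]].
Symmetric row and column elimination reduces H to a congruent diagonal form with pivots -70, -52/35, -105/13, -10/21.
Counting signs: 4 negative.
H is negative definite, so the origin is a strict local maximum.

local maximum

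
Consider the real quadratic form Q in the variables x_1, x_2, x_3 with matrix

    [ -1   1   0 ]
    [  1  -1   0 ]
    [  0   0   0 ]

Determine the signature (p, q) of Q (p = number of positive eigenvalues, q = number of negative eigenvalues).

Symmetric row and column elimination reduces A to a congruent diagonal form with pivots -1, 0, 0.
That gives 1 negative, 2 zero pivots.

(0, 1)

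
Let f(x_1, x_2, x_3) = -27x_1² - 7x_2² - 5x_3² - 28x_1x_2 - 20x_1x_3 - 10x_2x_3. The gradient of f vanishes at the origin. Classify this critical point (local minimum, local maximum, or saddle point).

saddle point

The Hessian at the origin is H = [[-54, -28, -20], [-28, -14, -10], [-20, -10, -10]].
Row-reducing H symmetrically gives the diagonal entries -54, 14/27, -20/7.
So there are 1 positive, 2 negative pivots.
H is indefinite, so the origin is a saddle point.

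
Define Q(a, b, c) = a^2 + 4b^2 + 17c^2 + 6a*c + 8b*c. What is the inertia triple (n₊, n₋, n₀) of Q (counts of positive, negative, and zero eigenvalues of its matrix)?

(3, 0, 0)

The symmetric matrix is A = [[1, 0, 3], [0, 4, 4], [3, 4, 17]].
Applying the same elementary operations to the rows and columns of A produces a congruent diagonal matrix with entries 1, 4, 4.
That gives 3 positive pivots.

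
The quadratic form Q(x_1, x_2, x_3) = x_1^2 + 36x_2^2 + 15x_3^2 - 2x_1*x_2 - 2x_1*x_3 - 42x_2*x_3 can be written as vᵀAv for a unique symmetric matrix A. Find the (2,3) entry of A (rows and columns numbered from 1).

The coefficient of x_2·x_3 in Q is -42. For a symmetric A this equals A[2,3] + A[3,2] = 2·A[2,3].
So A[2,3] = -42/2 = -21.

-21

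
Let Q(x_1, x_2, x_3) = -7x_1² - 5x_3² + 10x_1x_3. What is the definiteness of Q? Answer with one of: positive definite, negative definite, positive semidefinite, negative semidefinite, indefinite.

The symmetric matrix is A = [[-7, 0, 5], [0, 0, 0], [5, 0, -5]].
Row-reducing A symmetrically gives the diagonal entries -7, 0, -10/7.
So there are 2 negative, 1 zero pivots.
Hence Q is negative semidefinite.

negative semidefinite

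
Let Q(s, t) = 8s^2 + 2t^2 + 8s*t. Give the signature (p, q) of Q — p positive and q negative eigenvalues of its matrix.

(1, 0)

The symmetric matrix is A = [[8, 4], [4, 2]].
Applying the same elementary operations to the rows and columns of A produces a congruent diagonal matrix with entries 8, 0.
Counting signs: 1 positive, 1 zero.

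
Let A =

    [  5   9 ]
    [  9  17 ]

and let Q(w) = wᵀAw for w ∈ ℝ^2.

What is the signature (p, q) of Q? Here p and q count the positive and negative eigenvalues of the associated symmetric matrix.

An LDLᵀ factorisation of A has diagonal entries 5, 4/5.
That gives 2 positive pivots.

(2, 0)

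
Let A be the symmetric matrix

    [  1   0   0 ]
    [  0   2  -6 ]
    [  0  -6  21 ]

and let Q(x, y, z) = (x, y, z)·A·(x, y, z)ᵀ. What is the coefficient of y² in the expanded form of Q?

The coefficient of y² is the diagonal entry A[2,2] = 2.

2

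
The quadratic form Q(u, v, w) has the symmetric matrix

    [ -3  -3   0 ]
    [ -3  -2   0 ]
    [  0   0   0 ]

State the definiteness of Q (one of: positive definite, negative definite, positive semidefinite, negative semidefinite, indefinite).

Symmetric row and column elimination reduces A to a congruent diagonal form with pivots -3, 1, 0.
That gives 1 positive, 1 negative, 1 zero pivots.
Hence Q is indefinite.

indefinite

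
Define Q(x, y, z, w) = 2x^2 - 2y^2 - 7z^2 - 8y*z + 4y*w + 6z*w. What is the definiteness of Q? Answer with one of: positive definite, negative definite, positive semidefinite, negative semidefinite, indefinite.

indefinite

The symmetric matrix is A = [[2, 0, 0, 0], [0, -2, -4, 2], [0, -4, -7, 3], [0, 2, 3, 0]].
Applying the same elementary operations to the rows and columns of A produces a congruent diagonal matrix with entries 2, -2, 1, 1.
That gives 3 positive, 1 negative pivots.
Hence Q is indefinite.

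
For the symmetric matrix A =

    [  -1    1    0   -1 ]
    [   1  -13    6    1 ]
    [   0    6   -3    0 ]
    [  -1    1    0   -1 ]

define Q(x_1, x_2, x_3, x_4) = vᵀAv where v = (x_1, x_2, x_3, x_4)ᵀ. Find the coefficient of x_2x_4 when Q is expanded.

The coefficient of x_2x_4 is A[2,4] + A[4,2] = 2·1 = 2.

2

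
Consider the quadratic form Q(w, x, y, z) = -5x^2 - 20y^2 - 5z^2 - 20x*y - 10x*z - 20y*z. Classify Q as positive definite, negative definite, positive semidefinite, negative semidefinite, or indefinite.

The associated matrix is A = [[0, 0, 0, 0], [0, -5, -10, -5], [0, -10, -20, -10], [0, -5, -10, -5]].
Symmetric row and column elimination reduces A to a congruent diagonal form with pivots 0, -5, 0, 0.
Counting signs: 1 negative, 3 zero.
Hence Q is negative semidefinite.

negative semidefinite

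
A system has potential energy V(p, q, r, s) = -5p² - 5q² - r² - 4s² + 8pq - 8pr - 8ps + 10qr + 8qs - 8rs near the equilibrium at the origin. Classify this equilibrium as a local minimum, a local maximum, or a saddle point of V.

saddle point

The Hessian at the origin is H = [[-10, 8, -8, -8], [8, -10, 10, 8], [-8, 10, -2, -8], [-8, 8, -8, -8]].
Congruent diagonalization of H (simultaneous row and column reduction) yields pivots -10, -18/5, 8, -8/9.
That gives 1 positive, 3 negative pivots.
H is indefinite, so the origin is a saddle point.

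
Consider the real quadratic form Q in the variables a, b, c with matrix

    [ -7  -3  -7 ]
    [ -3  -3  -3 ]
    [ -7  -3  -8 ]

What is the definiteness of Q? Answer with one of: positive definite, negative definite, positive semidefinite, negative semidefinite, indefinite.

Leading principal minors: Δ_1 = -7, Δ_2 = 12, Δ_3 = -12.
The signs alternate starting with Δ_1 < 0, so by Sylvester's criterion Q is negative definite.

negative definite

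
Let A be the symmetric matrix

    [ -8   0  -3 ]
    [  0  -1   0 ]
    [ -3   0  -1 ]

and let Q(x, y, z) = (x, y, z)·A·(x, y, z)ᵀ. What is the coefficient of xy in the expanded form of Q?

The coefficient of xy is A[1,2] + A[2,1] = 2·0 = 0.

0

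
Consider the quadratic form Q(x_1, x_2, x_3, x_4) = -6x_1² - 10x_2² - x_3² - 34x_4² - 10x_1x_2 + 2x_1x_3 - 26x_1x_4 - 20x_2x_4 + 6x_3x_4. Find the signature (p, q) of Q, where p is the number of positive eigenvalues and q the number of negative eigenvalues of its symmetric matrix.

(0, 4)

Write A = [[-6, -5, 1, -13], [-5, -10, 0, -10], [1, 0, -1, 3], [-13, -10, 3, -34]].
Applying the same elementary operations to the rows and columns of A produces a congruent diagonal matrix with entries -6, -35/6, -5/7, -5.
That gives 4 negative pivots.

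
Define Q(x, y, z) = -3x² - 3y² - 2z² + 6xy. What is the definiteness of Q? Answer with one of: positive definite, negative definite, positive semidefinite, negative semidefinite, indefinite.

The associated matrix is A = [[-3, 3, 0], [3, -3, 0], [0, 0, -2]].
Congruent diagonalization of A (simultaneous row and column reduction) yields pivots -3, 0, -2.
Counting signs: 2 negative, 1 zero.
Hence Q is negative semidefinite.

negative semidefinite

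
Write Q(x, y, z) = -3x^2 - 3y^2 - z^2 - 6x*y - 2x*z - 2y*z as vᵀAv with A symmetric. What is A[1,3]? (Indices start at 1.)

-1

The coefficient of x·z in Q is -2. For a symmetric A this equals A[1,3] + A[3,1] = 2·A[1,3].
So A[1,3] = -2/2 = -1.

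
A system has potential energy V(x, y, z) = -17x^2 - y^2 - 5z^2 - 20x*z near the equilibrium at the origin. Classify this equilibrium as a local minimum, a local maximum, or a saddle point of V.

saddle point

The Hessian at the origin is H = [[-34, 0, -20], [0, -2, 0], [-20, 0, -10]].
An LDLᵀ factorisation of H has diagonal entries -34, -2, 30/17.
Counting signs: 1 positive, 2 negative.
H is indefinite, so the origin is a saddle point.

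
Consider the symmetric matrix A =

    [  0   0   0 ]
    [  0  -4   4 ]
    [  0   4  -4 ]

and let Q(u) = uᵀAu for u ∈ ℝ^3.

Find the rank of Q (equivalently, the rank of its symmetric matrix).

1

Row-reducing A symmetrically gives the diagonal entries 0, -4, 0.
Counting signs: 1 negative, 2 zero.
The rank is the number of nonzero pivots: 1.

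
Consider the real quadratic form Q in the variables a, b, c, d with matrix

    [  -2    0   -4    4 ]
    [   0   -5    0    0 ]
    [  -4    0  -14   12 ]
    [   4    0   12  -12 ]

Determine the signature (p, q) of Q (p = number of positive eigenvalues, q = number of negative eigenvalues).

Applying the same elementary operations to the rows and columns of A produces a congruent diagonal matrix with entries -2, -5, -6, -4/3.
Counting signs: 4 negative.

(0, 4)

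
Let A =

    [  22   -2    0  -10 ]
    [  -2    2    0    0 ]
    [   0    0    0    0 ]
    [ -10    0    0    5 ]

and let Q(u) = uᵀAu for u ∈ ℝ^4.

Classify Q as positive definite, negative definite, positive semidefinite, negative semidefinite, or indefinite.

positive semidefinite

Applying the same elementary operations to the rows and columns of A produces a congruent diagonal matrix with entries 22, 20/11, 0, 0.
Counting signs: 2 positive, 2 zero.
Hence Q is positive semidefinite.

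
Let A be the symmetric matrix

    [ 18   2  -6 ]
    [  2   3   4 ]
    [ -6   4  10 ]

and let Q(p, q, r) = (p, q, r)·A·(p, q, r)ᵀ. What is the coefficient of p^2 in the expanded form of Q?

The coefficient of p^2 is the diagonal entry A[1,1] = 18.

18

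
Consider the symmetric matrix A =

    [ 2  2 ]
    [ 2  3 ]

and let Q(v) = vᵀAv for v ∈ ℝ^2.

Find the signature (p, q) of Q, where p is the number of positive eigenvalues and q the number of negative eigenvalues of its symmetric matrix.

(2, 0)

An LDLᵀ factorisation of A has diagonal entries 2, 1.
So there are 2 positive pivots.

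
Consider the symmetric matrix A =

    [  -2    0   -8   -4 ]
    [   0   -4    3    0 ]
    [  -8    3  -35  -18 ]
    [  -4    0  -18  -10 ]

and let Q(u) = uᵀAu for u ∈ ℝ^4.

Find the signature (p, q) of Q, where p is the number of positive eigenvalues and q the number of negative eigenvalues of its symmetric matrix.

Row-reducing A symmetrically gives the diagonal entries -2, -4, -3/4, 10/3.
Counting signs: 1 positive, 3 negative.

(1, 3)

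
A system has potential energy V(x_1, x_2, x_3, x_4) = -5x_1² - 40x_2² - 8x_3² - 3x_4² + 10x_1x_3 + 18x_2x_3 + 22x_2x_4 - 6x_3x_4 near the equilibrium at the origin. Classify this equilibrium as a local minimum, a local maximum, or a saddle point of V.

The Hessian at the origin is H = [[-10, 0, 10, 0], [0, -80, 18, 22], [10, 18, -16, -6], [0, 22, -6, -6]].
Symmetric row and column elimination reduces H to a congruent diagonal form with pivots -10, -80, -39/20, 8/13.
Counting signs: 1 positive, 3 negative.
H is indefinite, so the origin is a saddle point.

saddle point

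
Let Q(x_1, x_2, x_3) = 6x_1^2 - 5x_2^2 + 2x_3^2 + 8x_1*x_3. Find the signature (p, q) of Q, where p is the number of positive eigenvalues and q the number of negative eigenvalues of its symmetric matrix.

The associated matrix is A = [[6, 0, 4], [0, -5, 0], [4, 0, 2]].
An LDLᵀ factorisation of A has diagonal entries 6, -5, -2/3.
That gives 1 positive, 2 negative pivots.

(1, 2)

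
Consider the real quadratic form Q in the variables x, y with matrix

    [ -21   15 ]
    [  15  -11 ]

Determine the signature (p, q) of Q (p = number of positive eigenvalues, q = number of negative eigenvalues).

(0, 2)

Symmetric row and column elimination reduces A to a congruent diagonal form with pivots -21, -2/7.
That gives 2 negative pivots.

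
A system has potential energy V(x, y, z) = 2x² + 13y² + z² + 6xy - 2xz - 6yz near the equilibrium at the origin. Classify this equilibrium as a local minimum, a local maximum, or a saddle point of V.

local minimum

The Hessian at the origin is H = [[4, 6, -2], [6, 26, -6], [-2, -6, 2]].
Row-reducing H symmetrically gives the diagonal entries 4, 17, 8/17.
Counting signs: 3 positive.
H is positive definite, so the origin is a strict local minimum.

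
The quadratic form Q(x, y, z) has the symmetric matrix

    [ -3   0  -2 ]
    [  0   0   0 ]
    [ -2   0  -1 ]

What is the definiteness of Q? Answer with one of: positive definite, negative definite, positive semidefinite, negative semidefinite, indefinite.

Applying the same elementary operations to the rows and columns of A produces a congruent diagonal matrix with entries -3, 0, 1/3.
That gives 1 positive, 1 negative, 1 zero pivots.
Hence Q is indefinite.

indefinite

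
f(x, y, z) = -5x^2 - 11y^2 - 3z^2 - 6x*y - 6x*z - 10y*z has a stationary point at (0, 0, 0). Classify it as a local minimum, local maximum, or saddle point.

local maximum

The Hessian at the origin is H = [[-10, -6, -6], [-6, -22, -10], [-6, -10, -6]].
Symmetric row and column elimination reduces H to a congruent diagonal form with pivots -10, -92/5, -4/23.
Counting signs: 3 negative.
H is negative definite, so the origin is a strict local maximum.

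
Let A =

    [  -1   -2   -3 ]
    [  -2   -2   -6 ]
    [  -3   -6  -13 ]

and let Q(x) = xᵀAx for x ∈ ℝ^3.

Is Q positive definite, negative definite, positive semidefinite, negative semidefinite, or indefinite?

indefinite

Congruent diagonalization of A (simultaneous row and column reduction) yields pivots -1, 2, -4.
So there are 1 positive, 2 negative pivots.
Hence Q is indefinite.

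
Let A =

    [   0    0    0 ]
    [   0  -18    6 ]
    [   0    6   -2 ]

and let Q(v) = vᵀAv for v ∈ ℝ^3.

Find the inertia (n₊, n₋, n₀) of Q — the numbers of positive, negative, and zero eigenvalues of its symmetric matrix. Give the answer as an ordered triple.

(0, 1, 2)

Congruent diagonalization of A (simultaneous row and column reduction) yields pivots 0, -18, 0.
So there are 1 negative, 2 zero pivots.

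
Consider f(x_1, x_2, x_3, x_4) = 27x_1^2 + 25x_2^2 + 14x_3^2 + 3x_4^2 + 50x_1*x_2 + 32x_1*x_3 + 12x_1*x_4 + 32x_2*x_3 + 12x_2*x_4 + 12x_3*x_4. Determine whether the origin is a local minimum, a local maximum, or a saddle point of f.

The Hessian at the origin is H = [[54, 50, 32, 12], [50, 50, 32, 12], [32, 32, 28, 12], [12, 12, 12, 6]].
Row-reducing H symmetrically gives the diagonal entries 54, 100/27, 188/25, 30/47.
So there are 4 positive pivots.
H is positive definite, so the origin is a strict local minimum.

local minimum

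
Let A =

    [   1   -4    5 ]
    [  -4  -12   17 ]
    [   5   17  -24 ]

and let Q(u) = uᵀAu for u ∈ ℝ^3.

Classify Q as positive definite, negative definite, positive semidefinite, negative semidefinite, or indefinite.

indefinite

Congruent diagonalization of A (simultaneous row and column reduction) yields pivots 1, -28, -3/28.
So there are 1 positive, 2 negative pivots.
Hence Q is indefinite.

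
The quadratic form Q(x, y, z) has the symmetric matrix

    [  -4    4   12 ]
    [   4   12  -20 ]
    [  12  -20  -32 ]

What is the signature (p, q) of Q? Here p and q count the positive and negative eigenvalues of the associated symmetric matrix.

Congruent diagonalization of A (simultaneous row and column reduction) yields pivots -4, 16, 0.
So there are 1 positive, 1 negative, 1 zero pivots.

(1, 1)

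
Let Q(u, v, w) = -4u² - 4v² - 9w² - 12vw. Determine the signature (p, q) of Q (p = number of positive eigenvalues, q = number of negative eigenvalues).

(0, 2)

The associated matrix is A = [[-4, 0, 0], [0, -4, -6], [0, -6, -9]].
Symmetric row and column elimination reduces A to a congruent diagonal form with pivots -4, -4, 0.
Counting signs: 2 negative, 1 zero.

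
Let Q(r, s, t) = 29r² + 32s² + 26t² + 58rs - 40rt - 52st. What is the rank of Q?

Write A = [[29, 29, -20], [29, 32, -26], [-20, -26, 26]].
Symmetric row and column elimination reduces A to a congruent diagonal form with pivots 29, 3, 6/29.
That gives 3 positive pivots.
The rank is the number of nonzero pivots: 3.

3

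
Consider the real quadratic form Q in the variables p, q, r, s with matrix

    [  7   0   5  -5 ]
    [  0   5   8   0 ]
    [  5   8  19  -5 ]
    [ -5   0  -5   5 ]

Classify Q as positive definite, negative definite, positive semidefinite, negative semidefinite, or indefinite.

positive definite

Congruent diagonalization of A (simultaneous row and column reduction) yields pivots 7, 5, 92/35, 15/23.
So there are 4 positive pivots.
Hence Q is positive definite.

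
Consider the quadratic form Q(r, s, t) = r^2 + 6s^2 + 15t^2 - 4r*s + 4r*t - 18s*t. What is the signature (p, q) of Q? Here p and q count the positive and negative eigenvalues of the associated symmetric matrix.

The associated matrix is A = [[1, -2, 2], [-2, 6, -9], [2, -9, 15]].
An LDLᵀ factorisation of A has diagonal entries 1, 2, -3/2.
Counting signs: 2 positive, 1 negative.

(2, 1)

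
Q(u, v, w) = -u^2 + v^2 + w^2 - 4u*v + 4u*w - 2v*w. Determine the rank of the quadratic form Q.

The associated matrix is A = [[-1, -2, 2], [-2, 1, -1], [2, -1, 1]].
Applying the same elementary operations to the rows and columns of A produces a congruent diagonal matrix with entries -1, 5, 0.
Counting signs: 1 positive, 1 negative, 1 zero.
The rank is the number of nonzero pivots: 2.

2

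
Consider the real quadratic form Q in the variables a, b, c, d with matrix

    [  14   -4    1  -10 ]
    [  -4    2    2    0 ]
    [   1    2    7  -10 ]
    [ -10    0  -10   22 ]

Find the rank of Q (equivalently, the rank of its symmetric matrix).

Applying the same elementary operations to the rows and columns of A produces a congruent diagonal matrix with entries 14, 6/7, 5/6, 2.
Counting signs: 4 positive.
The rank is the number of nonzero pivots: 4.

4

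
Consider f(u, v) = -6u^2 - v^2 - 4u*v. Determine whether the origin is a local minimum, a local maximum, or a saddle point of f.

local maximum

The Hessian at the origin is H = [[-12, -4], [-4, -2]].
det H = -12·-2 − (-4)² = 8 > 0 and H[1,1] = -12 < 0, so H is negative definite.
Therefore the origin is a local maximum.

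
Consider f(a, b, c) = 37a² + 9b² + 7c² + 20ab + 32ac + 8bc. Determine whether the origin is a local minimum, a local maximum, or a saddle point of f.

The Hessian at the origin is H = [[74, 20, 32], [20, 18, 8], [32, 8, 14]].
Applying the same elementary operations to the rows and columns of H produces a congruent diagonal matrix with entries 74, 466/37, 30/233.
Counting signs: 3 positive.
H is positive definite, so the origin is a strict local minimum.

local minimum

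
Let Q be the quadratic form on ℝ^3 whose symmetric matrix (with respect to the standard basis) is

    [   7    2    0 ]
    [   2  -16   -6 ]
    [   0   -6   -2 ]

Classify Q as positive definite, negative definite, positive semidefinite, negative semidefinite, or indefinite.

indefinite

Symmetric row and column elimination reduces A to a congruent diagonal form with pivots 7, -116/7, 5/29.
That gives 2 positive, 1 negative pivots.
Hence Q is indefinite.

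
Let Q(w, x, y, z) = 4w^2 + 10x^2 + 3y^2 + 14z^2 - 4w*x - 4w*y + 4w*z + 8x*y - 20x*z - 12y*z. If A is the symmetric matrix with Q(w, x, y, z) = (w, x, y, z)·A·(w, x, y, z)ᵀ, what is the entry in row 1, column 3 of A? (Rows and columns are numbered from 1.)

The coefficient of w·y in Q is -4. For a symmetric A this equals A[1,3] + A[3,1] = 2·A[1,3].
So A[1,3] = -4/2 = -2.

-2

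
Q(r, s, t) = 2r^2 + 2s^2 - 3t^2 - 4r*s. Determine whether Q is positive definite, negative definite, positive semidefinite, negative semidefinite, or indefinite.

indefinite

The associated matrix is A = [[2, -2, 0], [-2, 2, 0], [0, 0, -3]].
Congruent diagonalization of A (simultaneous row and column reduction) yields pivots 2, 0, -3.
Counting signs: 1 positive, 1 negative, 1 zero.
Hence Q is indefinite.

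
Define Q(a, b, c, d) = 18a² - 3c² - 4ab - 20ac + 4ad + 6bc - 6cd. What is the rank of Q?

The associated matrix is A = [[18, -2, -10, 2], [-2, 0, 3, 0], [-10, 3, -3, -3], [2, 0, -3, 0]].
Applying the same elementary operations to the rows and columns of A produces a congruent diagonal matrix with entries 18, -2/9, 15/2, 0.
Counting signs: 2 positive, 1 negative, 1 zero.
The rank is the number of nonzero pivots: 3.

3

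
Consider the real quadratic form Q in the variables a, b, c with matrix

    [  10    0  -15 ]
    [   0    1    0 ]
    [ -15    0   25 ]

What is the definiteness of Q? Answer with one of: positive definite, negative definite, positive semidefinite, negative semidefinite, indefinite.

positive definite

Applying the same elementary operations to the rows and columns of A produces a congruent diagonal matrix with entries 10, 1, 5/2.
So there are 3 positive pivots.
Hence Q is positive definite.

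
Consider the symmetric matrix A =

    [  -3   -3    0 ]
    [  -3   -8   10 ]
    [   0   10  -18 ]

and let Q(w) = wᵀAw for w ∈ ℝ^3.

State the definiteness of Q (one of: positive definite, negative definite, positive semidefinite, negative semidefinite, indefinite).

Congruent diagonalization of A (simultaneous row and column reduction) yields pivots -3, -5, 2.
Counting signs: 1 positive, 2 negative.
Hence Q is indefinite.

indefinite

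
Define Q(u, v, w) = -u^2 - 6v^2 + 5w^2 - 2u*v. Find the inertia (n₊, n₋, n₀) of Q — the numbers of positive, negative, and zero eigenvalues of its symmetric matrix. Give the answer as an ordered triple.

(1, 2, 0)

The associated matrix is A = [[-1, -1, 0], [-1, -6, 0], [0, 0, 5]].
Row-reducing A symmetrically gives the diagonal entries -1, -5, 5.
Counting signs: 1 positive, 2 negative.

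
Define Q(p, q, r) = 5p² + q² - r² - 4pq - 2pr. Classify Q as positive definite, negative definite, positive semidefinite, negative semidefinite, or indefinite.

indefinite

The associated matrix is A = [[5, -2, -1], [-2, 1, 0], [-1, 0, -1]].
An LDLᵀ factorisation of A has diagonal entries 5, 1/5, -2.
Counting signs: 2 positive, 1 negative.
Hence Q is indefinite.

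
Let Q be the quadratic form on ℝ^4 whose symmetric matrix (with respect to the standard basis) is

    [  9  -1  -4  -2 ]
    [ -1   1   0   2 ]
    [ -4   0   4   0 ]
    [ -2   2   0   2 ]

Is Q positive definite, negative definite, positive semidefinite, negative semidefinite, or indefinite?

Applying the same elementary operations to the rows and columns of A produces a congruent diagonal matrix with entries 9, 8/9, 2, -2.
So there are 3 positive, 1 negative pivots.
Hence Q is indefinite.

indefinite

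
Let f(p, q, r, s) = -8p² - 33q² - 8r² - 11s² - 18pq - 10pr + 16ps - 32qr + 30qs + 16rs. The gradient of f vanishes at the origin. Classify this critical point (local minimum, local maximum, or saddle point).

The Hessian at the origin is H = [[-16, -18, -10, 16], [-18, -66, -32, 30], [-10, -32, -16, 16], [16, 30, 16, -22]].
Row-reducing H symmetrically gives the diagonal entries -16, -183/4, -62/183, -60/31.
That gives 4 negative pivots.
H is negative definite, so the origin is a strict local maximum.

local maximum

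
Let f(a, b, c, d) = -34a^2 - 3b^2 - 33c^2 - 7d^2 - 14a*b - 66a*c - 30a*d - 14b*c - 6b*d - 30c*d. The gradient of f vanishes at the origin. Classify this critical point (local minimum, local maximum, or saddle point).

local maximum

The Hessian at the origin is H = [[-68, -14, -66, -30], [-14, -6, -14, -6], [-66, -14, -66, -30], [-30, -6, -30, -14]].
Applying the same elementary operations to the rows and columns of H produces a congruent diagonal matrix with entries -68, -53/17, -100/53, -8/25.
That gives 4 negative pivots.
H is negative definite, so the origin is a strict local maximum.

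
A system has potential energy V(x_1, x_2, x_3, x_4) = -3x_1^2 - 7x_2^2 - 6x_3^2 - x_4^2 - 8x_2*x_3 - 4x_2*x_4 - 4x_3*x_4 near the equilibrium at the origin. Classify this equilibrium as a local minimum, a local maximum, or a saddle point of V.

The Hessian at the origin is H = [[-6, 0, 0, 0], [0, -14, -8, -4], [0, -8, -12, -4], [0, -4, -4, -2]].
Congruent diagonalization of H (simultaneous row and column reduction) yields pivots -6, -14, -52/7, -6/13.
That gives 4 negative pivots.
H is negative definite, so the origin is a strict local maximum.

local maximum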